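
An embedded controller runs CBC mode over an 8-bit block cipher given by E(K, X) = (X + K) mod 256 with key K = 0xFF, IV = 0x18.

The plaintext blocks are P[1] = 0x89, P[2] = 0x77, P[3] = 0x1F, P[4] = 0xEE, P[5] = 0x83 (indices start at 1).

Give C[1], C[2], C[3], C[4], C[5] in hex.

C[1] = 0x90, C[2] = 0xE6, C[3] = 0xF8, C[4] = 0x15, C[5] = 0x95

CBC encryption: C_i = E(K, P_i ⊕ C_{i−1}), with C_{0} = IV.
C[1]: P[1] ⊕ 0x18 = 0x91; E(K, 0x91) = 0x90.
C[2]: P[2] ⊕ 0x90 = 0xE7; E(K, 0xE7) = 0xE6.
C[3]: P[3] ⊕ 0xE6 = 0xF9; E(K, 0xF9) = 0xF8.
C[4]: P[4] ⊕ 0xF8 = 0x16; E(K, 0x16) = 0x15.
C[5]: P[5] ⊕ 0x15 = 0x96; E(K, 0x96) = 0x95.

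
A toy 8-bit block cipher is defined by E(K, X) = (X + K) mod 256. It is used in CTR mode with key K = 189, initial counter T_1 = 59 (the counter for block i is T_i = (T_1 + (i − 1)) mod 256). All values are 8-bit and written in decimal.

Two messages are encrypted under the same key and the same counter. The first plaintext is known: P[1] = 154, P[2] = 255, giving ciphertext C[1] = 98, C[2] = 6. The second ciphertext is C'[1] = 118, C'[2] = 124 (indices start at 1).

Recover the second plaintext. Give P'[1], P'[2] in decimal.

In CTR with a reused counter, both messages share the same keystream S_i, so C_i ⊕ C'_i = P_i ⊕ P'_i and thus P'_i = P_i ⊕ C_i ⊕ C'_i.
P'[1]: 154 ⊕ 98 ⊕ 118 = 142.
P'[2]: 255 ⊕ 6 ⊕ 124 = 133.

P'[1] = 142, P'[2] = 133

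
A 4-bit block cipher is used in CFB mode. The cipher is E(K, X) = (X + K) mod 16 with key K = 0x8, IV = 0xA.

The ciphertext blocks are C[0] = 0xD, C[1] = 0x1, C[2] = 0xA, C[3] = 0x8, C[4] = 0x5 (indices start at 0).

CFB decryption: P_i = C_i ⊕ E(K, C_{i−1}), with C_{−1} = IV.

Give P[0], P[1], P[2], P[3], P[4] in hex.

P[0] = 0xF, P[1] = 0x4, P[2] = 0x3, P[3] = 0xA, P[4] = 0x5

P[0]: E(K, 0xA) = 0x2; 0xD ⊕ 0x2 = 0xF.
P[1]: E(K, 0xD) = 0x5; 0x1 ⊕ 0x5 = 0x4.
P[2]: E(K, 0x1) = 0x9; 0xA ⊕ 0x9 = 0x3.
P[3]: E(K, 0xA) = 0x2; 0x8 ⊕ 0x2 = 0xA.
P[4]: E(K, 0x8) = 0x0; 0x5 ⊕ 0x0 = 0x5.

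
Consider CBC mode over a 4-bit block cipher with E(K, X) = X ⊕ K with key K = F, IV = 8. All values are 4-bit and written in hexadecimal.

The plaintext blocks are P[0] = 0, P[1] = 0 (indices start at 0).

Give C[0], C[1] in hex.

C[0] = 7, C[1] = 8

CBC encryption: C_i = E(K, P_i ⊕ C_{i−1}), with C_{−1} = IV.
C[0]: P[0] ⊕ 8 = 8; E(K, 8) = 7.
C[1]: P[1] ⊕ 7 = 7; E(K, 7) = 8.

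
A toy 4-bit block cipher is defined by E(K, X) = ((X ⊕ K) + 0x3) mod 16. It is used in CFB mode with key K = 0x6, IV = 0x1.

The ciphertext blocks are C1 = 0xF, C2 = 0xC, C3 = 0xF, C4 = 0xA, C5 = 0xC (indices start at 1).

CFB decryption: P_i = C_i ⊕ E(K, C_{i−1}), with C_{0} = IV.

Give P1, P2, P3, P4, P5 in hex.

P1 = 0x5, P2 = 0x0, P3 = 0x2, P4 = 0x6, P5 = 0x3

P1: E(K, 0x1) = 0xA; 0xF ⊕ 0xA = 0x5.
P2: E(K, 0xF) = 0xC; 0xC ⊕ 0xC = 0x0.
P3: E(K, 0xC) = 0xD; 0xF ⊕ 0xD = 0x2.
P4: E(K, 0xF) = 0xC; 0xA ⊕ 0xC = 0x6.
P5: E(K, 0xA) = 0xF; 0xC ⊕ 0xF = 0x3.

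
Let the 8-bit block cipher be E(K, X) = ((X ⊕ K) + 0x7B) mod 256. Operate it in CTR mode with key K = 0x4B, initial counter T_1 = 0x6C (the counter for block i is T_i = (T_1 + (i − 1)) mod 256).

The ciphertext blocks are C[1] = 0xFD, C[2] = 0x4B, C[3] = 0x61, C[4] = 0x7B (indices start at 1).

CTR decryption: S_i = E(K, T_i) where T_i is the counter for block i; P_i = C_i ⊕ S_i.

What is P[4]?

P[4] = 0xE4

P[4]: T = 0x6F, S = E(K, T) = 0x9F; 0x7B ⊕ 0x9F = 0xE4.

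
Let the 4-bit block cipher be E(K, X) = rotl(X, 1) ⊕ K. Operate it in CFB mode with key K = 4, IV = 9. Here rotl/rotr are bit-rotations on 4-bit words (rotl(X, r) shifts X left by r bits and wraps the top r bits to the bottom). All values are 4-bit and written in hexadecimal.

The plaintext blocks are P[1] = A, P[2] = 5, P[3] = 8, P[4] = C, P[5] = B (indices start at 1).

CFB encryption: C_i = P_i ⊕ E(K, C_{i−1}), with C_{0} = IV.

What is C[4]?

C[4] = B

C[1]: E(K, 9) = 7; A ⊕ 7 = D.
C[2]: E(K, D) = F; 5 ⊕ F = A.
C[3]: E(K, A) = 1; 8 ⊕ 1 = 9.
C[4]: E(K, 9) = 7; C ⊕ 7 = B.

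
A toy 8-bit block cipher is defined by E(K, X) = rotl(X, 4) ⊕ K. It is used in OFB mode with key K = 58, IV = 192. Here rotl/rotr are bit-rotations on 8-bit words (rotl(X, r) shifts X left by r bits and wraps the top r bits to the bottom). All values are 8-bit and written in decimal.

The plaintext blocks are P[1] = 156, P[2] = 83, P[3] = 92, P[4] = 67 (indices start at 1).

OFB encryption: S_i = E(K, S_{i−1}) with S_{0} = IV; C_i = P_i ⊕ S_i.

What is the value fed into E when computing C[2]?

54

C[1]: S = E(K, 192) = 54; 156 ⊕ 54 = 170.
C[2]: S = E(K, 54) = 89; 83 ⊕ 89 = 10.
So the input to E for block [2] is 54.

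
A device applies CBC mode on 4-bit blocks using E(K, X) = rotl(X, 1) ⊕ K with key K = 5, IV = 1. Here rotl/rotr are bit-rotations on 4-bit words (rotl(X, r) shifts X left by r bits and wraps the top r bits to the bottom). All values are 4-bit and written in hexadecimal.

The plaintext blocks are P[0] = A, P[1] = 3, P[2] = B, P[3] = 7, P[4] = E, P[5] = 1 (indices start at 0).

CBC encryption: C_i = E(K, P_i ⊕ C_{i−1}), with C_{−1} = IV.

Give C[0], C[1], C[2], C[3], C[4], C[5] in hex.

C[0] = 2, C[1] = 7, C[2] = C, C[3] = 2, C[4] = C, C[5] = E

C[0]: P[0] ⊕ 1 = B; E(K, B) = 2.
C[1]: P[1] ⊕ 2 = 1; E(K, 1) = 7.
C[2]: P[2] ⊕ 7 = C; E(K, C) = C.
C[3]: P[3] ⊕ C = B; E(K, B) = 2.
C[4]: P[4] ⊕ 2 = C; E(K, C) = C.
C[5]: P[5] ⊕ C = D; E(K, D) = E.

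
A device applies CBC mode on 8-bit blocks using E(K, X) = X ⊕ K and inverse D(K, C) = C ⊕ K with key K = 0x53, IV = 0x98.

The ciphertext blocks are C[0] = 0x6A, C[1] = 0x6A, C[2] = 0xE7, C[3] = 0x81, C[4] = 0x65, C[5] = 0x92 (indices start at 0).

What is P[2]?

CBC decryption: P_i = D(K, C_i) ⊕ C_{i−1}, with C_{−1} = IV.
P[2]: D(K, 0xE7) = 0xB4; 0xB4 ⊕ 0x6A = 0xDE.

P[2] = 0xDE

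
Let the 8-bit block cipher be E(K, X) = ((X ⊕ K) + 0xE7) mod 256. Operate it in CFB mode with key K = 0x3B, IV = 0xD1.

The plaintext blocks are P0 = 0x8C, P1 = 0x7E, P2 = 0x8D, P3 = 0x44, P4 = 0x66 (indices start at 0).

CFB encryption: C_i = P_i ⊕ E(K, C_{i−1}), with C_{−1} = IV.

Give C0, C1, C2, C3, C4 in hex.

C0 = 0x5D, C1 = 0x33, C2 = 0x62, C3 = 0x04, C4 = 0x40

C0: E(K, 0xD1) = 0xD1; 0x8C ⊕ 0xD1 = 0x5D.
C1: E(K, 0x5D) = 0x4D; 0x7E ⊕ 0x4D = 0x33.
C2: E(K, 0x33) = 0xEF; 0x8D ⊕ 0xEF = 0x62.
C3: E(K, 0x62) = 0x40; 0x44 ⊕ 0x40 = 0x04.
C4: E(K, 0x04) = 0x26; 0x66 ⊕ 0x26 = 0x40.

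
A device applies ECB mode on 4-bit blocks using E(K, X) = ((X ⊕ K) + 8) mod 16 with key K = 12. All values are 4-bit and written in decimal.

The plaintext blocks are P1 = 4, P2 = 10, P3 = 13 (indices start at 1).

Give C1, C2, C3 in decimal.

C1 = 0, C2 = 14, C3 = 9

ECB encryption: C_i = E(K, P_i).
C1: E(K, 4) = 0.
C2: E(K, 10) = 14.
C3: E(K, 13) = 9.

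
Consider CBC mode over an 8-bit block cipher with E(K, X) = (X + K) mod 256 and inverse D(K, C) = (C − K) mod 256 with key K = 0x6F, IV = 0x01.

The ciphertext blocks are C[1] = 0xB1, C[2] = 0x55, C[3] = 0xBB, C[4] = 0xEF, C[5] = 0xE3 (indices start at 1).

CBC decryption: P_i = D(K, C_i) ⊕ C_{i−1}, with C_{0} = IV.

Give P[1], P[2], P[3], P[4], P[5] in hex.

P[1] = 0x43, P[2] = 0x57, P[3] = 0x19, P[4] = 0x3B, P[5] = 0x9B

P[1]: D(K, 0xB1) = 0x42; 0x42 ⊕ 0x01 = 0x43.
P[2]: D(K, 0x55) = 0xE6; 0xE6 ⊕ 0xB1 = 0x57.
P[3]: D(K, 0xBB) = 0x4C; 0x4C ⊕ 0x55 = 0x19.
P[4]: D(K, 0xEF) = 0x80; 0x80 ⊕ 0xBB = 0x3B.
P[5]: D(K, 0xE3) = 0x74; 0x74 ⊕ 0xEF = 0x9B.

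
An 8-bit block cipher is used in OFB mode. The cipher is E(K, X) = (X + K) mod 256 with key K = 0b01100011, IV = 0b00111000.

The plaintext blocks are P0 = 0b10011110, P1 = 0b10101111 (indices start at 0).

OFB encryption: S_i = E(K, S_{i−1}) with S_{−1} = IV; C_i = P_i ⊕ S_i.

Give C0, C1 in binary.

C0: S = E(K, 0b00111000) = 0b10011011; 0b10011110 ⊕ 0b10011011 = 0b00000101.
C1: S = E(K, 0b10011011) = 0b11111110; 0b10101111 ⊕ 0b11111110 = 0b01010001.

C0 = 0b00000101, C1 = 0b01010001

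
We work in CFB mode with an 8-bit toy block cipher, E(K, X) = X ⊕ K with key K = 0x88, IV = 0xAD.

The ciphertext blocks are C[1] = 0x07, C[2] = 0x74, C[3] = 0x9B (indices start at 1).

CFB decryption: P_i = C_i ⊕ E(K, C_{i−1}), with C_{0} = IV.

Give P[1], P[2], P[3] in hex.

P[1]: E(K, 0xAD) = 0x25; 0x07 ⊕ 0x25 = 0x22.
P[2]: E(K, 0x07) = 0x8F; 0x74 ⊕ 0x8F = 0xFB.
P[3]: E(K, 0x74) = 0xFC; 0x9B ⊕ 0xFC = 0x67.

P[1] = 0x22, P[2] = 0xFB, P[3] = 0x67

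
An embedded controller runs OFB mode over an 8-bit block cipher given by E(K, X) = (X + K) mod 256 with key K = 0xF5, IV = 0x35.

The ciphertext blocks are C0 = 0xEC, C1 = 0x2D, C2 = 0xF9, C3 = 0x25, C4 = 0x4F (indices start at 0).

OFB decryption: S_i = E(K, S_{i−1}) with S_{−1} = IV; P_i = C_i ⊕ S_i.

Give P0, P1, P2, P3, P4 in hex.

P0: S = E(K, 0x35) = 0x2A; 0xEC ⊕ 0x2A = 0xC6.
P1: S = E(K, 0x2A) = 0x1F; 0x2D ⊕ 0x1F = 0x32.
P2: S = E(K, 0x1F) = 0x14; 0xF9 ⊕ 0x14 = 0xED.
P3: S = E(K, 0x14) = 0x09; 0x25 ⊕ 0x09 = 0x2C.
P4: S = E(K, 0x09) = 0xFE; 0x4F ⊕ 0xFE = 0xB1.

P0 = 0xC6, P1 = 0x32, P2 = 0xED, P3 = 0x2C, P4 = 0xB1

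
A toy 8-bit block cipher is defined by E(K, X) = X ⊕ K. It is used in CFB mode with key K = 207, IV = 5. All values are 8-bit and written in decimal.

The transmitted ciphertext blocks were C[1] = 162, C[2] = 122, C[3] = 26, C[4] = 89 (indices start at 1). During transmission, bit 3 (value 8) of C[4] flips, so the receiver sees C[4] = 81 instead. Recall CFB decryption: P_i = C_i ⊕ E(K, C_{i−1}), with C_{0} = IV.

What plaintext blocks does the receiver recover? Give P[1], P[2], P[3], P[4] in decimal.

P[1] = 104, P[2] = 23, P[3] = 175, P[4] = 132

Only C[4] changed, to 81. In CFB, a change in C_i flips the same bit in P_i and garbles P_{i+1}. Decrypting the received ciphertext:
P[1]: E(K, 5) = 202; 162 ⊕ 202 = 104.
P[2]: E(K, 162) = 109; 122 ⊕ 109 = 23.
P[3]: E(K, 122) = 181; 26 ⊕ 181 = 175.
P[4]: E(K, 26) = 213; 81 ⊕ 213 = 132.
Blocks that differ from the original plaintext: P[4].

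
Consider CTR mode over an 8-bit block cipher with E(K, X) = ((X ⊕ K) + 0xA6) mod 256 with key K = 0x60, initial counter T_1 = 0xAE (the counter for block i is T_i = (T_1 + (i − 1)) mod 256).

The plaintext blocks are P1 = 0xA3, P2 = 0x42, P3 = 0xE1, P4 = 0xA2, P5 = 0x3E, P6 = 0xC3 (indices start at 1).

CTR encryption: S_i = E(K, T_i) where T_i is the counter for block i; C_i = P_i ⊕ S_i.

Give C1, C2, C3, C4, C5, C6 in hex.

C1 = 0xD7, C2 = 0x37, C3 = 0x97, C4 = 0xD5, C5 = 0x46, C6 = 0xBA

C1: T = 0xAE, S = E(K, T) = 0x74; 0xA3 ⊕ 0x74 = 0xD7.
C2: T = 0xAF, S = E(K, T) = 0x75; 0x42 ⊕ 0x75 = 0x37.
C3: T = 0xB0, S = E(K, T) = 0x76; 0xE1 ⊕ 0x76 = 0x97.
C4: T = 0xB1, S = E(K, T) = 0x77; 0xA2 ⊕ 0x77 = 0xD5.
C5: T = 0xB2, S = E(K, T) = 0x78; 0x3E ⊕ 0x78 = 0x46.
C6: T = 0xB3, S = E(K, T) = 0x79; 0xC3 ⊕ 0x79 = 0xBA.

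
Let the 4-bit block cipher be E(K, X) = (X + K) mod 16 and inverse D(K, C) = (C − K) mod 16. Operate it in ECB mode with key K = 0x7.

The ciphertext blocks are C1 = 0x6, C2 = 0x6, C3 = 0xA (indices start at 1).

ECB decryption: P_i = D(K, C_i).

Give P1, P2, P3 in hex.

P1 = 0xF, P2 = 0xF, P3 = 0x3

P1: D(K, 0x6) = 0xF.
P2: D(K, 0x6) = 0xF.
P3: D(K, 0xA) = 0x3.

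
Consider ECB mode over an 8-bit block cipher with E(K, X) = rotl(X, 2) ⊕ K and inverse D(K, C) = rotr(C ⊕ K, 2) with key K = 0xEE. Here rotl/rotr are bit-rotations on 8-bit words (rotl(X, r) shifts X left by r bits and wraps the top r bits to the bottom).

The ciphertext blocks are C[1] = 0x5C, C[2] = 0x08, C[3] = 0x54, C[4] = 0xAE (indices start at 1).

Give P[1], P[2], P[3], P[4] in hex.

P[1] = 0xAC, P[2] = 0xB9, P[3] = 0xAE, P[4] = 0x10

ECB decryption: P_i = D(K, C_i).
P[1]: D(K, 0x5C) = 0xAC.
P[2]: D(K, 0x08) = 0xB9.
P[3]: D(K, 0x54) = 0xAE.
P[4]: D(K, 0xAE) = 0x10.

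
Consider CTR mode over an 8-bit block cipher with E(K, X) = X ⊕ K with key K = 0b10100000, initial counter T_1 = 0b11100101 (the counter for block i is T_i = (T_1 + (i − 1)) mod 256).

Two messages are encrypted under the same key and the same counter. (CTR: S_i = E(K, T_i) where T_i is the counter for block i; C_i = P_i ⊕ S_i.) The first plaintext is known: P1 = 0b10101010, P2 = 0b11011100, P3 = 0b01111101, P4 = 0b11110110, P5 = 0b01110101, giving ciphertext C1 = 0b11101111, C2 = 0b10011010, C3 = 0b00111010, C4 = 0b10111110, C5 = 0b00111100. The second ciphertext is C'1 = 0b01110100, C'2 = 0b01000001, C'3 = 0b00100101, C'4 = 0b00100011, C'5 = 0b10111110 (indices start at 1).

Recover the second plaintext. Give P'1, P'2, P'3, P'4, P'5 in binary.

P'1 = 0b00110001, P'2 = 0b00000111, P'3 = 0b01100010, P'4 = 0b01101011, P'5 = 0b11110111

In CTR with a reused counter, both messages share the same keystream S_i, so C_i ⊕ C'_i = P_i ⊕ P'_i and thus P'_i = P_i ⊕ C_i ⊕ C'_i.
P'1: 0b10101010 ⊕ 0b11101111 ⊕ 0b01110100 = 0b00110001.
P'2: 0b11011100 ⊕ 0b10011010 ⊕ 0b01000001 = 0b00000111.
P'3: 0b01111101 ⊕ 0b00111010 ⊕ 0b00100101 = 0b01100010.
P'4: 0b11110110 ⊕ 0b10111110 ⊕ 0b00100011 = 0b01101011.
P'5: 0b01110101 ⊕ 0b00111100 ⊕ 0b10111110 = 0b11110111.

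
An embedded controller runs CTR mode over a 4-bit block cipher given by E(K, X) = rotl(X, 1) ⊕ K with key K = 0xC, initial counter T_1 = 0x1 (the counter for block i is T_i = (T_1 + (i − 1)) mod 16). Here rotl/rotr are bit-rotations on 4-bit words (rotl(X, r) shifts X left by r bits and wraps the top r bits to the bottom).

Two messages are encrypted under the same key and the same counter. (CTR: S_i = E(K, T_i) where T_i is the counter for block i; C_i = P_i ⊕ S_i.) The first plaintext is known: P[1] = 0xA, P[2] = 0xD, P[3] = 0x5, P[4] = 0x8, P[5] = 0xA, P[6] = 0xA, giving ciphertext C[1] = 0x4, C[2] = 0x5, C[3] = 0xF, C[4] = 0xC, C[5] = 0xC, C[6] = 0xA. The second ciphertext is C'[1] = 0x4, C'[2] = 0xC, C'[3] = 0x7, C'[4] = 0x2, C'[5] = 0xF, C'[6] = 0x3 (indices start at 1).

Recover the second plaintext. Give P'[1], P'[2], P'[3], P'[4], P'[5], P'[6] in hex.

In CTR with a reused counter, both messages share the same keystream S_i, so C_i ⊕ C'_i = P_i ⊕ P'_i and thus P'_i = P_i ⊕ C_i ⊕ C'_i.
P'[1]: 0xA ⊕ 0x4 ⊕ 0x4 = 0xA.
P'[2]: 0xD ⊕ 0x5 ⊕ 0xC = 0x4.
P'[3]: 0x5 ⊕ 0xF ⊕ 0x7 = 0xD.
P'[4]: 0x8 ⊕ 0xC ⊕ 0x2 = 0x6.
P'[5]: 0xA ⊕ 0xC ⊕ 0xF = 0x9.
P'[6]: 0xA ⊕ 0xA ⊕ 0x3 = 0x3.

P'[1] = 0xA, P'[2] = 0x4, P'[3] = 0xD, P'[4] = 0x6, P'[5] = 0x9, P'[6] = 0x3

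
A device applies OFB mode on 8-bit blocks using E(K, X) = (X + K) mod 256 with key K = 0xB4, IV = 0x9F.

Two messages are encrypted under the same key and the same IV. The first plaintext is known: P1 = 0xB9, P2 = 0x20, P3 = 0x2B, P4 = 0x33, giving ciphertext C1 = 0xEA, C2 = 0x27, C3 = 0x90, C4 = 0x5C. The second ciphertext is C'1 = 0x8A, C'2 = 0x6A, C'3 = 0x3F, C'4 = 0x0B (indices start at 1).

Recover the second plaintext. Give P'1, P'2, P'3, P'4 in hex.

In OFB with a reused IV, both messages share the same keystream S_i, so C_i ⊕ C'_i = P_i ⊕ P'_i and thus P'_i = P_i ⊕ C_i ⊕ C'_i.
P'1: 0xB9 ⊕ 0xEA ⊕ 0x8A = 0xD9.
P'2: 0x20 ⊕ 0x27 ⊕ 0x6A = 0x6D.
P'3: 0x2B ⊕ 0x90 ⊕ 0x3F = 0x84.
P'4: 0x33 ⊕ 0x5C ⊕ 0x0B = 0x64.

P'1 = 0xD9, P'2 = 0x6D, P'3 = 0x84, P'4 = 0x64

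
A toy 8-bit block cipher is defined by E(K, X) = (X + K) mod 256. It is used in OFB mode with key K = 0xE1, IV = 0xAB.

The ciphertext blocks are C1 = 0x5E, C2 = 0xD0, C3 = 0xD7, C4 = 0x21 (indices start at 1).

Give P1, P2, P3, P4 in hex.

OFB decryption: S_i = E(K, S_{i−1}) with S_{0} = IV; P_i = C_i ⊕ S_i.
P1: S = E(K, 0xAB) = 0x8C; 0x5E ⊕ 0x8C = 0xD2.
P2: S = E(K, 0x8C) = 0x6D; 0xD0 ⊕ 0x6D = 0xBD.
P3: S = E(K, 0x6D) = 0x4E; 0xD7 ⊕ 0x4E = 0x99.
P4: S = E(K, 0x4E) = 0x2F; 0x21 ⊕ 0x2F = 0x0E.

P1 = 0xD2, P2 = 0xBD, P3 = 0x99, P4 = 0x0E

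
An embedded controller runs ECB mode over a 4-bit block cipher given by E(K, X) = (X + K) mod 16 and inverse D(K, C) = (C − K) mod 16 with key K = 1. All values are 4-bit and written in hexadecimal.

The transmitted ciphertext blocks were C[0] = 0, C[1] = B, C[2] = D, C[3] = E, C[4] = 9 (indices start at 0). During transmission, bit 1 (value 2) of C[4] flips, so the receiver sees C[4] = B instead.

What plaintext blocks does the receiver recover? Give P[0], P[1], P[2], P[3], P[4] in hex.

P[0] = F, P[1] = A, P[2] = C, P[3] = D, P[4] = A

ECB decryption: P_i = D(K, C_i).
Only C[4] changed, to B. In ECB, a change in C_i affects only P_i. Decrypting the received ciphertext:
P[0]: D(K, 0) = F.
P[1]: D(K, B) = A.
P[2]: D(K, D) = C.
P[3]: D(K, E) = D.
P[4]: D(K, B) = A.
Blocks that differ from the original plaintext: P[4].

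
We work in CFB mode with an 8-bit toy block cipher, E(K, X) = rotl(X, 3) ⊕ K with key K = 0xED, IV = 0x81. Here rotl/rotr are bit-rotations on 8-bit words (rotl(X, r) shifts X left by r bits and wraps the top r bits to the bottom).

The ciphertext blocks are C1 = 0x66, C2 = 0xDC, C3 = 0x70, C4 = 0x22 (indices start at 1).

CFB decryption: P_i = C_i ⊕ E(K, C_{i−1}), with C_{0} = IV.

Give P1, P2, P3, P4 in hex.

P1: E(K, 0x81) = 0xE1; 0x66 ⊕ 0xE1 = 0x87.
P2: E(K, 0x66) = 0xDE; 0xDC ⊕ 0xDE = 0x02.
P3: E(K, 0xDC) = 0x0B; 0x70 ⊕ 0x0B = 0x7B.
P4: E(K, 0x70) = 0x6E; 0x22 ⊕ 0x6E = 0x4C.

P1 = 0x87, P2 = 0x02, P3 = 0x7B, P4 = 0x4C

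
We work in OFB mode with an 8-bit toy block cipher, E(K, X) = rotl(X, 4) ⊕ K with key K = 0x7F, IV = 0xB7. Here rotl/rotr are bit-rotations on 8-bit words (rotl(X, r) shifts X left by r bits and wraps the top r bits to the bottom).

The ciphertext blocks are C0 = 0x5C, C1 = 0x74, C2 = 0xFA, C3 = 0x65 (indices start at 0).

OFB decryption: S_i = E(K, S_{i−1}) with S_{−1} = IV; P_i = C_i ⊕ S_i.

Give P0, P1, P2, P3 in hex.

P0: S = E(K, 0xB7) = 0x04; 0x5C ⊕ 0x04 = 0x58.
P1: S = E(K, 0x04) = 0x3F; 0x74 ⊕ 0x3F = 0x4B.
P2: S = E(K, 0x3F) = 0x8C; 0xFA ⊕ 0x8C = 0x76.
P3: S = E(K, 0x8C) = 0xB7; 0x65 ⊕ 0xB7 = 0xD2.

P0 = 0x58, P1 = 0x4B, P2 = 0x76, P3 = 0xD2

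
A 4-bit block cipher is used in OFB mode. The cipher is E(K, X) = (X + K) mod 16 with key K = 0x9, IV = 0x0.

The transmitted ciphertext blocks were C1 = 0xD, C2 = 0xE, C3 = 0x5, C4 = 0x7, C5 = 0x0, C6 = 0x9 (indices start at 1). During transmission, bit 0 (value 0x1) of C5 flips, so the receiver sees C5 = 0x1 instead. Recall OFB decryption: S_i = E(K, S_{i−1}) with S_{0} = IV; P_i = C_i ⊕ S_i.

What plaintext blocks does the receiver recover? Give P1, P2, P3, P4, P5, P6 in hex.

P1 = 0x4, P2 = 0xC, P3 = 0xE, P4 = 0x3, P5 = 0xC, P6 = 0xF

Only C5 changed, to 0x1. In OFB, a change in C_i flips the same bit in P_i only; the keystream is unaffected. Decrypting the received ciphertext:
P1: S = E(K, 0x0) = 0x9; 0xD ⊕ 0x9 = 0x4.
P2: S = E(K, 0x9) = 0x2; 0xE ⊕ 0x2 = 0xC.
P3: S = E(K, 0x2) = 0xB; 0x5 ⊕ 0xB = 0xE.
P4: S = E(K, 0xB) = 0x4; 0x7 ⊕ 0x4 = 0x3.
P5: S = E(K, 0x4) = 0xD; 0x1 ⊕ 0xD = 0xC.
P6: S = E(K, 0xD) = 0x6; 0x9 ⊕ 0x6 = 0xF.
Blocks that differ from the original plaintext: P5.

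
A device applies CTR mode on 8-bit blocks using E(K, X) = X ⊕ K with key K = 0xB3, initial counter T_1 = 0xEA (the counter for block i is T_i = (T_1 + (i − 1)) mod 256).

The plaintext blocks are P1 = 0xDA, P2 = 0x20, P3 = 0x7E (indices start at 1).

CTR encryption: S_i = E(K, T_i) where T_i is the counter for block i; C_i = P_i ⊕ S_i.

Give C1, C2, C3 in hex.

C1 = 0x83, C2 = 0x78, C3 = 0x21

C1: T = 0xEA, S = E(K, T) = 0x59; 0xDA ⊕ 0x59 = 0x83.
C2: T = 0xEB, S = E(K, T) = 0x58; 0x20 ⊕ 0x58 = 0x78.
C3: T = 0xEC, S = E(K, T) = 0x5F; 0x7E ⊕ 0x5F = 0x21.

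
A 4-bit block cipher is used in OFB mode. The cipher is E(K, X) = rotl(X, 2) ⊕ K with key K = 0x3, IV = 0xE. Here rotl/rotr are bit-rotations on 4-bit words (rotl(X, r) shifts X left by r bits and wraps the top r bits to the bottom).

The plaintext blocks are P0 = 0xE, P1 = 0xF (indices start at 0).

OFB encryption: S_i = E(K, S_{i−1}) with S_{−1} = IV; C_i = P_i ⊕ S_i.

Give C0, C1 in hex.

C0 = 0x6, C1 = 0xE

C0: S = E(K, 0xE) = 0x8; 0xE ⊕ 0x8 = 0x6.
C1: S = E(K, 0x8) = 0x1; 0xF ⊕ 0x1 = 0xE.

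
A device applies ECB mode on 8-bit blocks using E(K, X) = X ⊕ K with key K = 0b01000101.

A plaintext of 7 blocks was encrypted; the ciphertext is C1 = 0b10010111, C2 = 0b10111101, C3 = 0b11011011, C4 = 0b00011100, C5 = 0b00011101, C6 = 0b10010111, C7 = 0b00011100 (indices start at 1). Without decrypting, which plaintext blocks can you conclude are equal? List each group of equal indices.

P1 = P6; P4 = P7

ECB encrypts each block independently with the same key, so equal ciphertext blocks imply equal plaintext blocks.
C1 = C6 = 0b10010111, so P1 = P6.
C4 = C7 = 0b00011100, so P4 = P7.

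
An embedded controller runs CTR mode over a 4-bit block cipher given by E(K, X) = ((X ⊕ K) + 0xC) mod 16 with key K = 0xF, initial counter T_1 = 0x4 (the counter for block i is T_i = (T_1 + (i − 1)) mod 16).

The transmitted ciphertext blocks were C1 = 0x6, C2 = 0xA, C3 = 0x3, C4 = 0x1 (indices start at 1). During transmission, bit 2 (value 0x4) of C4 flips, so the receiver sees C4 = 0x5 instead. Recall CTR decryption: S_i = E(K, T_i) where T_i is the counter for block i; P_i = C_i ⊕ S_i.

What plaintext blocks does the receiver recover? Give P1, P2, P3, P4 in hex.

P1 = 0x1, P2 = 0xC, P3 = 0x6, P4 = 0x1

Only C4 changed, to 0x5. In CTR, a change in C_i flips the same bit in P_i only; the keystream is unaffected. Decrypting the received ciphertext:
P1: T = 0x4, S = E(K, T) = 0x7; 0x6 ⊕ 0x7 = 0x1.
P2: T = 0x5, S = E(K, T) = 0x6; 0xA ⊕ 0x6 = 0xC.
P3: T = 0x6, S = E(K, T) = 0x5; 0x3 ⊕ 0x5 = 0x6.
P4: T = 0x7, S = E(K, T) = 0x4; 0x5 ⊕ 0x4 = 0x1.
Blocks that differ from the original plaintext: P4.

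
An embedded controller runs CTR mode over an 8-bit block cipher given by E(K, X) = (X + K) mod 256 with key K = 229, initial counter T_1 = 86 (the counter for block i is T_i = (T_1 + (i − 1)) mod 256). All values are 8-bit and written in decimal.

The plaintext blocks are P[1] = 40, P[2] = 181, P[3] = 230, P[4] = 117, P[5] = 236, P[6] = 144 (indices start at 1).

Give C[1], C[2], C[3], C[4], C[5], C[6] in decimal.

CTR encryption: S_i = E(K, T_i) where T_i is the counter for block i; C_i = P_i ⊕ S_i.
C[1]: T = 86, S = E(K, T) = 59; 40 ⊕ 59 = 19.
C[2]: T = 87, S = E(K, T) = 60; 181 ⊕ 60 = 137.
C[3]: T = 88, S = E(K, T) = 61; 230 ⊕ 61 = 219.
C[4]: T = 89, S = E(K, T) = 62; 117 ⊕ 62 = 75.
C[5]: T = 90, S = E(K, T) = 63; 236 ⊕ 63 = 211.
C[6]: T = 91, S = E(K, T) = 64; 144 ⊕ 64 = 208.

C[1] = 19, C[2] = 137, C[3] = 219, C[4] = 75, C[5] = 211, C[6] = 208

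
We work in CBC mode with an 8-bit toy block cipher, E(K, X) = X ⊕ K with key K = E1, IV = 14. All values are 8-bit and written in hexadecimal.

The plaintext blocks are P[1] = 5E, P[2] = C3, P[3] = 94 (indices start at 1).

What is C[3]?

C[3] = FC

CBC encryption: C_i = E(K, P_i ⊕ C_{i−1}), with C_{0} = IV.
C[1]: P[1] ⊕ 14 = 4A; E(K, 4A) = AB.
C[2]: P[2] ⊕ AB = 68; E(K, 68) = 89.
C[3]: P[3] ⊕ 89 = 1D; E(K, 1D) = FC.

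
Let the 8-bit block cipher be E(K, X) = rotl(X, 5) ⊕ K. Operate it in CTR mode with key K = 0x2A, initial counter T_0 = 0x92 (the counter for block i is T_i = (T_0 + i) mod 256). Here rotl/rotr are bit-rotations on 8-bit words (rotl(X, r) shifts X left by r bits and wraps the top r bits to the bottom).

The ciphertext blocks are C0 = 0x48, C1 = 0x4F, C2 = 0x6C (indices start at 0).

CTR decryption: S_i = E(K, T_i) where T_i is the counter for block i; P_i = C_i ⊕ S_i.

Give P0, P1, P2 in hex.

P0 = 0x30, P1 = 0x17, P2 = 0xD4

P0: T = 0x92, S = E(K, T) = 0x78; 0x48 ⊕ 0x78 = 0x30.
P1: T = 0x93, S = E(K, T) = 0x58; 0x4F ⊕ 0x58 = 0x17.
P2: T = 0x94, S = E(K, T) = 0xB8; 0x6C ⊕ 0xB8 = 0xD4.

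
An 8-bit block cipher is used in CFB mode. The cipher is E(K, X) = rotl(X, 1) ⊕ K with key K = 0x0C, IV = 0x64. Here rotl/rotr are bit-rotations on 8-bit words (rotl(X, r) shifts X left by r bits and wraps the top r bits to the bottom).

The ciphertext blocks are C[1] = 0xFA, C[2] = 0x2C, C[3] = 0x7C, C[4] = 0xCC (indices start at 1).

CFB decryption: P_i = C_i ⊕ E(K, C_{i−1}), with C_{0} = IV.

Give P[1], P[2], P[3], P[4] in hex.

P[1] = 0x3E, P[2] = 0xD5, P[3] = 0x28, P[4] = 0x38

P[1]: E(K, 0x64) = 0xC4; 0xFA ⊕ 0xC4 = 0x3E.
P[2]: E(K, 0xFA) = 0xF9; 0x2C ⊕ 0xF9 = 0xD5.
P[3]: E(K, 0x2C) = 0x54; 0x7C ⊕ 0x54 = 0x28.
P[4]: E(K, 0x7C) = 0xF4; 0xCC ⊕ 0xF4 = 0x38.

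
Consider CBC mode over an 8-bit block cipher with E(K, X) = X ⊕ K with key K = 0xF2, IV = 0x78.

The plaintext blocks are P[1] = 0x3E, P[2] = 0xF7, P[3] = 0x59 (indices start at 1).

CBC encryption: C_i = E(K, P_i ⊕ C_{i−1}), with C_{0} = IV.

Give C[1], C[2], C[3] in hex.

C[1]: P[1] ⊕ 0x78 = 0x46; E(K, 0x46) = 0xB4.
C[2]: P[2] ⊕ 0xB4 = 0x43; E(K, 0x43) = 0xB1.
C[3]: P[3] ⊕ 0xB1 = 0xE8; E(K, 0xE8) = 0x1A.

C[1] = 0xB4, C[2] = 0xB1, C[3] = 0x1A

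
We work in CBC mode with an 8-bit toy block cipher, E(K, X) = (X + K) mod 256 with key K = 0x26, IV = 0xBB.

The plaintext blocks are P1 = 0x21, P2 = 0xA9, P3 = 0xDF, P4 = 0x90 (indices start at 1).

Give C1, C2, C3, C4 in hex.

CBC encryption: C_i = E(K, P_i ⊕ C_{i−1}), with C_{0} = IV.
C1: P1 ⊕ 0xBB = 0x9A; E(K, 0x9A) = 0xC0.
C2: P2 ⊕ 0xC0 = 0x69; E(K, 0x69) = 0x8F.
C3: P3 ⊕ 0x8F = 0x50; E(K, 0x50) = 0x76.
C4: P4 ⊕ 0x76 = 0xE6; E(K, 0xE6) = 0x0C.

C1 = 0xC0, C2 = 0x8F, C3 = 0x76, C4 = 0x0C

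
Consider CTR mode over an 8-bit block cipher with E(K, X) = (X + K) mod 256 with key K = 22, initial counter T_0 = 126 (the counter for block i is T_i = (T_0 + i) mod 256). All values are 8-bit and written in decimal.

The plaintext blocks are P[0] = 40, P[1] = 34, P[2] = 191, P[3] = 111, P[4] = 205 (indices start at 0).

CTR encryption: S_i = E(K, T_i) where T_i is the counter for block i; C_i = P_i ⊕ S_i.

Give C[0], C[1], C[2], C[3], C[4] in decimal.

C[0]: T = 126, S = E(K, T) = 148; 40 ⊕ 148 = 188.
C[1]: T = 127, S = E(K, T) = 149; 34 ⊕ 149 = 183.
C[2]: T = 128, S = E(K, T) = 150; 191 ⊕ 150 = 41.
C[3]: T = 129, S = E(K, T) = 151; 111 ⊕ 151 = 248.
C[4]: T = 130, S = E(K, T) = 152; 205 ⊕ 152 = 85.

C[0] = 188, C[1] = 183, C[2] = 41, C[3] = 248, C[4] = 85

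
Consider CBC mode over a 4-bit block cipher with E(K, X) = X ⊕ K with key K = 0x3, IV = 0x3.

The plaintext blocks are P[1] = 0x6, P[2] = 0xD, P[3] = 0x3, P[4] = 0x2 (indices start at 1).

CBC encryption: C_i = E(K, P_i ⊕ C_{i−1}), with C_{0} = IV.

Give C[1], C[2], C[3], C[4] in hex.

C[1]: P[1] ⊕ 0x3 = 0x5; E(K, 0x5) = 0x6.
C[2]: P[2] ⊕ 0x6 = 0xB; E(K, 0xB) = 0x8.
C[3]: P[3] ⊕ 0x8 = 0xB; E(K, 0xB) = 0x8.
C[4]: P[4] ⊕ 0x8 = 0xA; E(K, 0xA) = 0x9.

C[1] = 0x6, C[2] = 0x8, C[3] = 0x8, C[4] = 0x9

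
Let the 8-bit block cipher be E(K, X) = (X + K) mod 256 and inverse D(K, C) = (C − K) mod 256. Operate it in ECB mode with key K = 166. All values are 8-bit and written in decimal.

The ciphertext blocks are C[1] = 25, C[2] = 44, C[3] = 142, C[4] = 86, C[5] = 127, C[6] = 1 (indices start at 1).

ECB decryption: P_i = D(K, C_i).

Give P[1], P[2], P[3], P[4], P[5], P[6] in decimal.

P[1] = 115, P[2] = 134, P[3] = 232, P[4] = 176, P[5] = 217, P[6] = 91

P[1]: D(K, 25) = 115.
P[2]: D(K, 44) = 134.
P[3]: D(K, 142) = 232.
P[4]: D(K, 86) = 176.
P[5]: D(K, 127) = 217.
P[6]: D(K, 1) = 91.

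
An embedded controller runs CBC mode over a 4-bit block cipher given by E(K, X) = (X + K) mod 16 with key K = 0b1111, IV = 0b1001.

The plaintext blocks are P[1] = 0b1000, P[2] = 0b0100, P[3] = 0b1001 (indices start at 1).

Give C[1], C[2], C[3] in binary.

CBC encryption: C_i = E(K, P_i ⊕ C_{i−1}), with C_{0} = IV.
C[1]: P[1] ⊕ 0b1001 = 0b0001; E(K, 0b0001) = 0b0000.
C[2]: P[2] ⊕ 0b0000 = 0b0100; E(K, 0b0100) = 0b0011.
C[3]: P[3] ⊕ 0b0011 = 0b1010; E(K, 0b1010) = 0b1001.

C[1] = 0b0000, C[2] = 0b0011, C[3] = 0b1001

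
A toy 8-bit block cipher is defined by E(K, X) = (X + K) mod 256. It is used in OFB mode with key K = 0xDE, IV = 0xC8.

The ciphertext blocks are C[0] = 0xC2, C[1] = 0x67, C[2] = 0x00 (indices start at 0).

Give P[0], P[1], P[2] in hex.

P[0] = 0x64, P[1] = 0xE3, P[2] = 0x62

OFB decryption: S_i = E(K, S_{i−1}) with S_{−1} = IV; P_i = C_i ⊕ S_i.
P[0]: S = E(K, 0xC8) = 0xA6; 0xC2 ⊕ 0xA6 = 0x64.
P[1]: S = E(K, 0xA6) = 0x84; 0x67 ⊕ 0x84 = 0xE3.
P[2]: S = E(K, 0x84) = 0x62; 0x00 ⊕ 0x62 = 0x62.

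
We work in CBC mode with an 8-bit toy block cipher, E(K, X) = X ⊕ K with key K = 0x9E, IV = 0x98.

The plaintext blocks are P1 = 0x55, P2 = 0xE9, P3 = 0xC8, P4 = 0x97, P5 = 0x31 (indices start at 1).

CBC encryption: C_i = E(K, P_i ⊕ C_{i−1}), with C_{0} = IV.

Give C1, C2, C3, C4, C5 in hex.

C1: P1 ⊕ 0x98 = 0xCD; E(K, 0xCD) = 0x53.
C2: P2 ⊕ 0x53 = 0xBA; E(K, 0xBA) = 0x24.
C3: P3 ⊕ 0x24 = 0xEC; E(K, 0xEC) = 0x72.
C4: P4 ⊕ 0x72 = 0xE5; E(K, 0xE5) = 0x7B.
C5: P5 ⊕ 0x7B = 0x4A; E(K, 0x4A) = 0xD4.

C1 = 0x53, C2 = 0x24, C3 = 0x72, C4 = 0x7B, C5 = 0xD4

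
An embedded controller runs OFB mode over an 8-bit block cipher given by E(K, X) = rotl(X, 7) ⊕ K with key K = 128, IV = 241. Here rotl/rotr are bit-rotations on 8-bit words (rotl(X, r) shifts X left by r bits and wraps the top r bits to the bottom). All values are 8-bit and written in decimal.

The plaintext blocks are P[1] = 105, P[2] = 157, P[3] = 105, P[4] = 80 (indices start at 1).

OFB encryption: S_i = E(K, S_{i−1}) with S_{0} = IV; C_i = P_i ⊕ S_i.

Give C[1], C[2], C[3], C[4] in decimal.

C[1]: S = E(K, 241) = 120; 105 ⊕ 120 = 17.
C[2]: S = E(K, 120) = 188; 157 ⊕ 188 = 33.
C[3]: S = E(K, 188) = 222; 105 ⊕ 222 = 183.
C[4]: S = E(K, 222) = 239; 80 ⊕ 239 = 191.

C[1] = 17, C[2] = 33, C[3] = 183, C[4] = 191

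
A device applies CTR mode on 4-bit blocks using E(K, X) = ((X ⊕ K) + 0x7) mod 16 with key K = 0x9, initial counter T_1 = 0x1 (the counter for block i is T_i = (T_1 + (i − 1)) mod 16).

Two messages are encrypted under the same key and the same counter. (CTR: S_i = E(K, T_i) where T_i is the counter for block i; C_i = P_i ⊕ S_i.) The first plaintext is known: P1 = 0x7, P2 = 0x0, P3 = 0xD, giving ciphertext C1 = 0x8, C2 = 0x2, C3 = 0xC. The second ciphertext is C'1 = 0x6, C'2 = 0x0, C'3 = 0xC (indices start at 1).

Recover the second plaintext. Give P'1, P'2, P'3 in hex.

P'1 = 0x9, P'2 = 0x2, P'3 = 0xD

In CTR with a reused counter, both messages share the same keystream S_i, so C_i ⊕ C'_i = P_i ⊕ P'_i and thus P'_i = P_i ⊕ C_i ⊕ C'_i.
P'1: 0x7 ⊕ 0x8 ⊕ 0x6 = 0x9.
P'2: 0x0 ⊕ 0x2 ⊕ 0x0 = 0x2.
P'3: 0xD ⊕ 0xC ⊕ 0xC = 0xD.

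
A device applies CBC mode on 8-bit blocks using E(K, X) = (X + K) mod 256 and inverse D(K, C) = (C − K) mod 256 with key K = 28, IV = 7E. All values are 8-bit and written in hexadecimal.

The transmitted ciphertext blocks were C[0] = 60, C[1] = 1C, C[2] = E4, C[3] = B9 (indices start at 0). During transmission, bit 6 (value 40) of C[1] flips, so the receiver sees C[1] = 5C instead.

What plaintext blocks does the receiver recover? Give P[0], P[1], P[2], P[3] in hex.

P[0] = 46, P[1] = 54, P[2] = E0, P[3] = 75

CBC decryption: P_i = D(K, C_i) ⊕ C_{i−1}, with C_{−1} = IV.
Only C[1] changed, to 5C. In CBC, a change in C_i garbles P_i and flips the same bit in P_{i+1}. Decrypting the received ciphertext:
P[0]: D(K, 60) = 38; 38 ⊕ 7E = 46.
P[1]: D(K, 5C) = 34; 34 ⊕ 60 = 54.
P[2]: D(K, E4) = BC; BC ⊕ 5C = E0.
P[3]: D(K, B9) = 91; 91 ⊕ E4 = 75.
Blocks that differ from the original plaintext: P[1], P[2].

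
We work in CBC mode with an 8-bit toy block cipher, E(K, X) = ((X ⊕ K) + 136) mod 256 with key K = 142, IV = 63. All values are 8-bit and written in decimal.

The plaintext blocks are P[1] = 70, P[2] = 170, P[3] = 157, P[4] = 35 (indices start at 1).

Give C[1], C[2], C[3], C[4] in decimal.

C[1] = 127, C[2] = 227, C[3] = 120, C[4] = 93

CBC encryption: C_i = E(K, P_i ⊕ C_{i−1}), with C_{0} = IV.
C[1]: P[1] ⊕ 63 = 121; E(K, 121) = 127.
C[2]: P[2] ⊕ 127 = 213; E(K, 213) = 227.
C[3]: P[3] ⊕ 227 = 126; E(K, 126) = 120.
C[4]: P[4] ⊕ 120 = 91; E(K, 91) = 93.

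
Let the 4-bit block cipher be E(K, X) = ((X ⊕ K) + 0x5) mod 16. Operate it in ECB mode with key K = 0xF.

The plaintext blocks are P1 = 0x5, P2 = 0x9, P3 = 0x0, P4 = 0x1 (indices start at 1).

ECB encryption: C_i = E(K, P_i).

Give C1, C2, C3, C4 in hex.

C1: E(K, 0x5) = 0xF.
C2: E(K, 0x9) = 0xB.
C3: E(K, 0x0) = 0x4.
C4: E(K, 0x1) = 0x3.

C1 = 0xF, C2 = 0xB, C3 = 0x4, C4 = 0x3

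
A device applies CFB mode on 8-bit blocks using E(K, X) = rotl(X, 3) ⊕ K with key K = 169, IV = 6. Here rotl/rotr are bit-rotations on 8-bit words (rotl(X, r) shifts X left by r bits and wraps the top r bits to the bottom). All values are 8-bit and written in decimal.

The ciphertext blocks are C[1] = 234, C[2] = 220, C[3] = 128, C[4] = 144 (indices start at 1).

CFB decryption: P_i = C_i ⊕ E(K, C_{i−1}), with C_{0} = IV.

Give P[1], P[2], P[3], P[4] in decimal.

P[1]: E(K, 6) = 153; 234 ⊕ 153 = 115.
P[2]: E(K, 234) = 254; 220 ⊕ 254 = 34.
P[3]: E(K, 220) = 79; 128 ⊕ 79 = 207.
P[4]: E(K, 128) = 173; 144 ⊕ 173 = 61.

P[1] = 115, P[2] = 34, P[3] = 207, P[4] = 61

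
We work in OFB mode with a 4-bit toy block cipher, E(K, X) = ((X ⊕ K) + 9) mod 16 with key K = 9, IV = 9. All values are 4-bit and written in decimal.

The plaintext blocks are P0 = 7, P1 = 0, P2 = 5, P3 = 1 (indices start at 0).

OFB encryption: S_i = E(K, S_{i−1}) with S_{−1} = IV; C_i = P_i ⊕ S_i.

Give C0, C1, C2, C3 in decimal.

C0 = 14, C1 = 9, C2 = 12, C3 = 8

C0: S = E(K, 9) = 9; 7 ⊕ 9 = 14.
C1: S = E(K, 9) = 9; 0 ⊕ 9 = 9.
C2: S = E(K, 9) = 9; 5 ⊕ 9 = 12.
C3: S = E(K, 9) = 9; 1 ⊕ 9 = 8.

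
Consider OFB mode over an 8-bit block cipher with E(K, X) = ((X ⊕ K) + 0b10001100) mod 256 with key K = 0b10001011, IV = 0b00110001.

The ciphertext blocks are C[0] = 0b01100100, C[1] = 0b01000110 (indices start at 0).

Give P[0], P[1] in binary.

OFB decryption: S_i = E(K, S_{i−1}) with S_{−1} = IV; P_i = C_i ⊕ S_i.
P[0]: S = E(K, 0b00110001) = 0b01000110; 0b01100100 ⊕ 0b01000110 = 0b00100010.
P[1]: S = E(K, 0b01000110) = 0b01011001; 0b01000110 ⊕ 0b01011001 = 0b00011111.

P[0] = 0b00100010, P[1] = 0b00011111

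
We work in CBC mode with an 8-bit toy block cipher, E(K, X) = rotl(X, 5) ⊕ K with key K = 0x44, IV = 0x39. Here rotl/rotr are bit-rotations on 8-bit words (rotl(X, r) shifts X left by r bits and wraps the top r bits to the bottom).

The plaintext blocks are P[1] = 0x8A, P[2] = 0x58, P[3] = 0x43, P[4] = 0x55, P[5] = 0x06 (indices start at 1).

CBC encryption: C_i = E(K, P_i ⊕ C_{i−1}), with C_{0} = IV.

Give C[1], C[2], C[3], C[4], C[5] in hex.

C[1]: P[1] ⊕ 0x39 = 0xB3; E(K, 0xB3) = 0x32.
C[2]: P[2] ⊕ 0x32 = 0x6A; E(K, 0x6A) = 0x09.
C[3]: P[3] ⊕ 0x09 = 0x4A; E(K, 0x4A) = 0x0D.
C[4]: P[4] ⊕ 0x0D = 0x58; E(K, 0x58) = 0x4F.
C[5]: P[5] ⊕ 0x4F = 0x49; E(K, 0x49) = 0x6D.

C[1] = 0x32, C[2] = 0x09, C[3] = 0x0D, C[4] = 0x4F, C[5] = 0x6D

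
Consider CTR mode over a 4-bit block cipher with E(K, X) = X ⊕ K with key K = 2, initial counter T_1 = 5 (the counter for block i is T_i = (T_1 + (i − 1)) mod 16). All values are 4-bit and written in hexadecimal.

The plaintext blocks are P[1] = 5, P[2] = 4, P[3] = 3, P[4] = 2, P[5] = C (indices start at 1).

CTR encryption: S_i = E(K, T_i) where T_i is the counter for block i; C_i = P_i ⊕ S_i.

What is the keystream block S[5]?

B

C[1]: T = 5, S = E(K, T) = 7; 5 ⊕ 7 = 2.
C[2]: T = 6, S = E(K, T) = 4; 4 ⊕ 4 = 0.
C[3]: T = 7, S = E(K, T) = 5; 3 ⊕ 5 = 6.
C[4]: T = 8, S = E(K, T) = A; 2 ⊕ A = 8.
C[5]: T = 9, S = E(K, T) = B; C ⊕ B = 7.
So S[5] = B.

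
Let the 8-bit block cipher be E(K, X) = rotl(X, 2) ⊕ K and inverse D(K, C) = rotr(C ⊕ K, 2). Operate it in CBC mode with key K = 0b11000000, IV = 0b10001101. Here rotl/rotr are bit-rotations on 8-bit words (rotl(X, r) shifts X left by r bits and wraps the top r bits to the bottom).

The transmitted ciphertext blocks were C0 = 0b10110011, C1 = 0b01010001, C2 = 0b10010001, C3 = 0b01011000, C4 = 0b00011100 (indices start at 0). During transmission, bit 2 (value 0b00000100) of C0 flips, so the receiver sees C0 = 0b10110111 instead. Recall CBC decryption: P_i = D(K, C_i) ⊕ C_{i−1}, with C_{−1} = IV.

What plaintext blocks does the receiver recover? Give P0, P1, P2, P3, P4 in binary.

Only C0 changed, to 0b10110111. In CBC, a change in C_i garbles P_i and flips the same bit in P_{i+1}. Decrypting the received ciphertext:
P0: D(K, 0b10110111) = 0b11011101; 0b11011101 ⊕ 0b10001101 = 0b01010000.
P1: D(K, 0b01010001) = 0b01100100; 0b01100100 ⊕ 0b10110111 = 0b11010011.
P2: D(K, 0b10010001) = 0b01010100; 0b01010100 ⊕ 0b01010001 = 0b00000101.
P3: D(K, 0b01011000) = 0b00100110; 0b00100110 ⊕ 0b10010001 = 0b10110111.
P4: D(K, 0b00011100) = 0b00110111; 0b00110111 ⊕ 0b01011000 = 0b01101111.
Blocks that differ from the original plaintext: P0, P1.

P0 = 0b01010000, P1 = 0b11010011, P2 = 0b00000101, P3 = 0b10110111, P4 = 0b01101111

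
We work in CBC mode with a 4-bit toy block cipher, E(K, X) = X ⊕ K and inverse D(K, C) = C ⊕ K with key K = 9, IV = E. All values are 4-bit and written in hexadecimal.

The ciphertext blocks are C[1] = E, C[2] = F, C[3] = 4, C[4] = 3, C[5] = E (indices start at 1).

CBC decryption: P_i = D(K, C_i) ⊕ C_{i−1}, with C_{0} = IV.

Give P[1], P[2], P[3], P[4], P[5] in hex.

P[1] = 9, P[2] = 8, P[3] = 2, P[4] = E, P[5] = 4

P[1]: D(K, E) = 7; 7 ⊕ E = 9.
P[2]: D(K, F) = 6; 6 ⊕ E = 8.
P[3]: D(K, 4) = D; D ⊕ F = 2.
P[4]: D(K, 3) = A; A ⊕ 4 = E.
P[5]: D(K, E) = 7; 7 ⊕ 3 = 4.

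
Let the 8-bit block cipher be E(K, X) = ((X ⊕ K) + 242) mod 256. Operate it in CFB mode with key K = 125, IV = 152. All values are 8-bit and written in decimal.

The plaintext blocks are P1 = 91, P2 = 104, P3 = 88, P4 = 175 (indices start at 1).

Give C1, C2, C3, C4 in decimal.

CFB encryption: C_i = P_i ⊕ E(K, C_{i−1}), with C_{0} = IV.
C1: E(K, 152) = 215; 91 ⊕ 215 = 140.
C2: E(K, 140) = 227; 104 ⊕ 227 = 139.
C3: E(K, 139) = 232; 88 ⊕ 232 = 176.
C4: E(K, 176) = 191; 175 ⊕ 191 = 16.

C1 = 140, C2 = 139, C3 = 176, C4 = 16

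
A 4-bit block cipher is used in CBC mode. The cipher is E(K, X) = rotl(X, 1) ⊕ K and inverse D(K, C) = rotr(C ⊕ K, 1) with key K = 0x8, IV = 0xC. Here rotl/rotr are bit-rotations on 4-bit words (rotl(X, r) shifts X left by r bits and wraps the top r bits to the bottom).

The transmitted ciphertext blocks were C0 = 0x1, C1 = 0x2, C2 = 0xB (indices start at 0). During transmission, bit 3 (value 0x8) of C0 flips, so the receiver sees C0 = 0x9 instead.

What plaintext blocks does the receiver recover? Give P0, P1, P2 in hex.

CBC decryption: P_i = D(K, C_i) ⊕ C_{i−1}, with C_{−1} = IV.
Only C0 changed, to 0x9. In CBC, a change in C_i garbles P_i and flips the same bit in P_{i+1}. Decrypting the received ciphertext:
P0: D(K, 0x9) = 0x8; 0x8 ⊕ 0xC = 0x4.
P1: D(K, 0x2) = 0x5; 0x5 ⊕ 0x9 = 0xC.
P2: D(K, 0xB) = 0x9; 0x9 ⊕ 0x2 = 0xB.
Blocks that differ from the original plaintext: P0, P1.

P0 = 0x4, P1 = 0xC, P2 = 0xB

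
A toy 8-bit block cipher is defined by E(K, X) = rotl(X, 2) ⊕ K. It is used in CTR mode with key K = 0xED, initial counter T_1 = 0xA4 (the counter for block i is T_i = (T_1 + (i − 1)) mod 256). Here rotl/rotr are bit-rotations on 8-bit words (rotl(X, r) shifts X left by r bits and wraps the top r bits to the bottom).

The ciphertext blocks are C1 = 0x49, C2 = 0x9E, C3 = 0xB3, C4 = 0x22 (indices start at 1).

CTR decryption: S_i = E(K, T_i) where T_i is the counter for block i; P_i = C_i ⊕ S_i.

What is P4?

P4: T = 0xA7, S = E(K, T) = 0x73; 0x22 ⊕ 0x73 = 0x51.

P4 = 0x51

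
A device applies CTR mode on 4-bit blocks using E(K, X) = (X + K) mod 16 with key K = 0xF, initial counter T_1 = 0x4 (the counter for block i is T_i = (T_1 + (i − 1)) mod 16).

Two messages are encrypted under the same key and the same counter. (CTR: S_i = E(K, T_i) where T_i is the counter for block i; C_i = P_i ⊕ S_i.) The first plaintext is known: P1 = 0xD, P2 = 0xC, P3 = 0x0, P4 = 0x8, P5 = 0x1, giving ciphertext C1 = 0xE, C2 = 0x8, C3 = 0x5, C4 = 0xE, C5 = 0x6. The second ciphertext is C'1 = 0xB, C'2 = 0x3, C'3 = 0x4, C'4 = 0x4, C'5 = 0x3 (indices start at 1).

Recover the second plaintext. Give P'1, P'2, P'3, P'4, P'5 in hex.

P'1 = 0x8, P'2 = 0x7, P'3 = 0x1, P'4 = 0x2, P'5 = 0x4

In CTR with a reused counter, both messages share the same keystream S_i, so C_i ⊕ C'_i = P_i ⊕ P'_i and thus P'_i = P_i ⊕ C_i ⊕ C'_i.
P'1: 0xD ⊕ 0xE ⊕ 0xB = 0x8.
P'2: 0xC ⊕ 0x8 ⊕ 0x3 = 0x7.
P'3: 0x0 ⊕ 0x5 ⊕ 0x4 = 0x1.
P'4: 0x8 ⊕ 0xE ⊕ 0x4 = 0x2.
P'5: 0x1 ⊕ 0x6 ⊕ 0x3 = 0x4.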